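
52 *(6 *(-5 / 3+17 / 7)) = 1664 / 7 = 237.71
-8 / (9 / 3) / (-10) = 4 / 15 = 0.27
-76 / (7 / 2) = -152 / 7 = -21.71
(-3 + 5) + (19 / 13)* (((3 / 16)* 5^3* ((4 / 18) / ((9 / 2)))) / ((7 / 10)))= 21703 / 4914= 4.42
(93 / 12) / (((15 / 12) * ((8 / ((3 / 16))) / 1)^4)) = 2511 / 1342177280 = 0.00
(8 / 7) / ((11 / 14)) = 16 / 11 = 1.45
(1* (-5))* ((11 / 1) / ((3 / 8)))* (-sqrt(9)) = 440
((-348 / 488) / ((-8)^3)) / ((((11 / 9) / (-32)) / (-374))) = 13311 / 976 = 13.64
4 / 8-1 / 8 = 3 / 8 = 0.38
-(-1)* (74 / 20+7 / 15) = 25 / 6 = 4.17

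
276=276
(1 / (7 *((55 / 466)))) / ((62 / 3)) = 0.06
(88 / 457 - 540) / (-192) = 61673 / 21936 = 2.81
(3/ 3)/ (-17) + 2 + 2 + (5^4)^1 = 10692/ 17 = 628.94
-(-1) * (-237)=-237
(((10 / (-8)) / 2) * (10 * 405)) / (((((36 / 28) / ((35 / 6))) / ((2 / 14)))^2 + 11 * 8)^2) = -15193828125 / 49032130624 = -0.31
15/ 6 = 5/ 2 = 2.50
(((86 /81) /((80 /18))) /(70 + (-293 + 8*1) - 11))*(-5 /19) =43 /154584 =0.00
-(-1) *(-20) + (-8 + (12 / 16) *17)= -61 / 4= -15.25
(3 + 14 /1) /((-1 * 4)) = -17 /4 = -4.25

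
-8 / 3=-2.67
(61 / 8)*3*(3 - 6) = -68.62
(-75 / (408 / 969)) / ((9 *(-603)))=475 / 14472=0.03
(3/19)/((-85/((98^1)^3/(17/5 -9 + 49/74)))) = 9949744/28101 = 354.07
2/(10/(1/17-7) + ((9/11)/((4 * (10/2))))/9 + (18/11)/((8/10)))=3.28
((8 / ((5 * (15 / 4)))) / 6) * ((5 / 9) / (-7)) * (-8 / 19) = 128 / 53865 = 0.00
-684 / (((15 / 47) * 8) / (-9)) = 24111 / 10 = 2411.10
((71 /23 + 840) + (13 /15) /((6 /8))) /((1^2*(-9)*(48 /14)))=-6116537 /223560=-27.36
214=214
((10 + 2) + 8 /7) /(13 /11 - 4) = -1012 /217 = -4.66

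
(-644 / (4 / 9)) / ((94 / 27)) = -39123 / 94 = -416.20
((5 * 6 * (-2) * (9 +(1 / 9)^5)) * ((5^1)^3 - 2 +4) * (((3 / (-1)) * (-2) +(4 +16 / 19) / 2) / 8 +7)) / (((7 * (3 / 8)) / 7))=-183581324480 / 124659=-1472668.03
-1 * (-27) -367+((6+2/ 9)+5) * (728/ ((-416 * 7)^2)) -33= -39102235/ 104832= -373.00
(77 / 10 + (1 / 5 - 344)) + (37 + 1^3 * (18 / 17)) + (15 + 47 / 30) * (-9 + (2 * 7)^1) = -54878 / 255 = -215.21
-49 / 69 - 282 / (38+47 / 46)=-983023 / 123855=-7.94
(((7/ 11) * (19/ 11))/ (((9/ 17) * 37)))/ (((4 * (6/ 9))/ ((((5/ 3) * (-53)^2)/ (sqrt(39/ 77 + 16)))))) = 31755745 * sqrt(97867)/ 409699224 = 24.25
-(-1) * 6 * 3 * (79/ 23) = 1422/ 23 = 61.83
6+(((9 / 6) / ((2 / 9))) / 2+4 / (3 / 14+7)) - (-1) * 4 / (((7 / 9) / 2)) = 114337 / 5656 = 20.22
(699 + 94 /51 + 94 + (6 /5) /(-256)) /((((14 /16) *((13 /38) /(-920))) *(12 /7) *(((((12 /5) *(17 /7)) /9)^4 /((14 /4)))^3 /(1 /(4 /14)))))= -5431648957785103244631981018310546875 /138254475879035786592518144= -39287328119.04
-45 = -45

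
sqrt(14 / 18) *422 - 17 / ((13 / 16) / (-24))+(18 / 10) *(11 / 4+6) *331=422 *sqrt(7) / 3+297201 / 52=6087.57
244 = 244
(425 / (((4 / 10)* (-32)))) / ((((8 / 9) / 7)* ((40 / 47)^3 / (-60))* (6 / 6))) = 1667916495 / 65536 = 25450.39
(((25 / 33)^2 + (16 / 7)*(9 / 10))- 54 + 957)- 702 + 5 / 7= 7788623 / 38115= 204.35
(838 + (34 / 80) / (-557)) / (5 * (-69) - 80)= -18670623 / 9469000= -1.97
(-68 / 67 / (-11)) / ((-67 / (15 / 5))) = -204 / 49379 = -0.00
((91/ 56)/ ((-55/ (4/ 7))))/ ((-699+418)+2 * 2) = 13/ 213290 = 0.00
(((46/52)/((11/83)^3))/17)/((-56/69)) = -907425969/32944912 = -27.54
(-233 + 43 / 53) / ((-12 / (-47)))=-96397 / 106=-909.41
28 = 28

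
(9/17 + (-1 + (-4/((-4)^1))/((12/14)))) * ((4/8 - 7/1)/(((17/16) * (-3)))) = 3692/2601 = 1.42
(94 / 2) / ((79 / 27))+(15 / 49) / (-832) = 51733407 / 3220672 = 16.06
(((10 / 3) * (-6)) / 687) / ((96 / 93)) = -155 / 5496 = -0.03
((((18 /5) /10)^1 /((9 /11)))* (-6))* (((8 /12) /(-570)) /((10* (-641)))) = -11 /22835625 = -0.00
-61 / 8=-7.62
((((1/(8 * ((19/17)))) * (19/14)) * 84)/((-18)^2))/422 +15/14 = 1367399/1276128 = 1.07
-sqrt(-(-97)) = -sqrt(97) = -9.85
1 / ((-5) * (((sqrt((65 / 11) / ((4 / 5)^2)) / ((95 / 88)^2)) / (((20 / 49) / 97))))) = -361 * sqrt(715) / 29905876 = -0.00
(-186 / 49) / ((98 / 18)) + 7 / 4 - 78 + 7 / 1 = -671773 / 9604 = -69.95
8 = 8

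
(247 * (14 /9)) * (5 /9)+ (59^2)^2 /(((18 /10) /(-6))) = -3271670180 /81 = -40390989.88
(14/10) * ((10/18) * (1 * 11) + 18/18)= 448/45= 9.96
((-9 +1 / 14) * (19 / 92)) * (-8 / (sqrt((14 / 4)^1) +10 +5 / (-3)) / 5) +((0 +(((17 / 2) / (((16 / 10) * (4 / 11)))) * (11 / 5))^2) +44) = 843355210611 / 782774272 -4275 * sqrt(14) / 191107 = 1077.31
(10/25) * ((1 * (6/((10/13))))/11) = 78/275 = 0.28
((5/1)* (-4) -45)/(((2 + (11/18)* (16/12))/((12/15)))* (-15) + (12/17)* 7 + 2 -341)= 9945/59186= 0.17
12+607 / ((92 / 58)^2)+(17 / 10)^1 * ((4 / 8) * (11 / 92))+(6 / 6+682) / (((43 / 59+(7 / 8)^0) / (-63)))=-17724102943 / 719440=-24635.97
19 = 19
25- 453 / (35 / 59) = -25852 / 35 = -738.63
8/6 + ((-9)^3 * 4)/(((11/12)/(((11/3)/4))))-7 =-8765/3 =-2921.67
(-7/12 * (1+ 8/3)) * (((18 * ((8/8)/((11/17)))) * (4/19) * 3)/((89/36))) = -25704/1691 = -15.20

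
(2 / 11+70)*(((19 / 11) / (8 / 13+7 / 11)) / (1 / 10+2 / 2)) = 1906840 / 21659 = 88.04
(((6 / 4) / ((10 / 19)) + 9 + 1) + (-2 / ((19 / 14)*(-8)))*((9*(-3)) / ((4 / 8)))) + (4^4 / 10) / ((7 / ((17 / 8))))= 28393 / 2660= 10.67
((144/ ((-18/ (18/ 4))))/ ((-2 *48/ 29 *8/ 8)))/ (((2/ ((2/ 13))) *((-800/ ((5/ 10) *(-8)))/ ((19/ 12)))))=551/ 83200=0.01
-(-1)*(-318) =-318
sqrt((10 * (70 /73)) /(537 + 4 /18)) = 6 * sqrt(2470685) /70591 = 0.13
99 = 99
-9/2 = -4.50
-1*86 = -86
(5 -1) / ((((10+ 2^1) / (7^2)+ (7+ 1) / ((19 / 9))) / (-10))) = -9.91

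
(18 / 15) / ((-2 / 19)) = -57 / 5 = -11.40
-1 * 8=-8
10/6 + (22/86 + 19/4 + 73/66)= 14717/1892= 7.78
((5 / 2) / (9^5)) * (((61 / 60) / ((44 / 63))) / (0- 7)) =-61 / 6928416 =-0.00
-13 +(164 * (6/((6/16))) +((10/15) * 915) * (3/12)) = 5527/2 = 2763.50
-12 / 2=-6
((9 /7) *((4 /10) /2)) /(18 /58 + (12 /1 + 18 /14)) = 87 /4600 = 0.02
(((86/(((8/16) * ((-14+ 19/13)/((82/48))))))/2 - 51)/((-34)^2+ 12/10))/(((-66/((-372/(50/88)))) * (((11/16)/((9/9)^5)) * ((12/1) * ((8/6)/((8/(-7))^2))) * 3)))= -6953920/326790387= -0.02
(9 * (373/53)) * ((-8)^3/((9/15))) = -2864640/53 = -54049.81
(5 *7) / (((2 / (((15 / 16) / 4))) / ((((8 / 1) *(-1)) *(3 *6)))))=-4725 / 8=-590.62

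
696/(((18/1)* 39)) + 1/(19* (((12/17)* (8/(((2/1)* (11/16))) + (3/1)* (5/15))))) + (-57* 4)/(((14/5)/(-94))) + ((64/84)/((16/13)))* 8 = 3973366739/518700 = 7660.24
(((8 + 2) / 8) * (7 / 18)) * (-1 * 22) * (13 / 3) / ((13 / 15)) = -1925 / 36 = -53.47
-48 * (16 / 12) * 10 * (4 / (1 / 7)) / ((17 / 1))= -17920 / 17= -1054.12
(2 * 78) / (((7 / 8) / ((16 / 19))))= 19968 / 133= 150.14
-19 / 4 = -4.75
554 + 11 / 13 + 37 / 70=505391 / 910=555.37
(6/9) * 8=16/3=5.33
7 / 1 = 7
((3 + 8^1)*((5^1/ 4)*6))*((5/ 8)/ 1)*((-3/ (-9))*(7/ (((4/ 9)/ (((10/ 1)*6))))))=259875/ 16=16242.19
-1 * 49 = -49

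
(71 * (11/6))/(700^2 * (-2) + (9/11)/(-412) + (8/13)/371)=-8535484958/64262037861453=-0.00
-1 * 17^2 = -289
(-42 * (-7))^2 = 86436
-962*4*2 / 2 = -3848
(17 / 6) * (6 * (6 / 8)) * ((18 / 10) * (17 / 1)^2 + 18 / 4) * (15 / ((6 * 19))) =267597 / 304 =880.25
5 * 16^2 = 1280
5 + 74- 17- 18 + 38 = 82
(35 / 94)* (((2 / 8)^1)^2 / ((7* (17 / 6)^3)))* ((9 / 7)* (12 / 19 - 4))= -19440 / 30711163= -0.00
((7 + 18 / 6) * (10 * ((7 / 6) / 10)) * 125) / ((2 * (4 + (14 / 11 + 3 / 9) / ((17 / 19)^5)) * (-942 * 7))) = -9761516875 / 600344834964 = -0.02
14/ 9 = 1.56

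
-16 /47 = -0.34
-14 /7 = -2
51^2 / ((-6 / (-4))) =1734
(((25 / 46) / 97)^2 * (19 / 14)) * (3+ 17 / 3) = 154375 / 418098324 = 0.00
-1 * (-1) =1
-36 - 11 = -47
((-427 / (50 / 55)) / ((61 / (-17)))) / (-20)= -1309 / 200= -6.54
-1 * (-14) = 14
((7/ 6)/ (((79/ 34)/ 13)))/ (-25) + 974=5769403/ 5925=973.74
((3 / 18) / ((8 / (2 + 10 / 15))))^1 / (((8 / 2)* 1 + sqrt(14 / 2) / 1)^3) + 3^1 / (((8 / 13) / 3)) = 14.63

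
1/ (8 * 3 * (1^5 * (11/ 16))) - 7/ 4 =-223/ 132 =-1.69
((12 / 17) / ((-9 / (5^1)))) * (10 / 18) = -100 / 459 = -0.22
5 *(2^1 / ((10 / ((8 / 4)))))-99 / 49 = -1 / 49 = -0.02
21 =21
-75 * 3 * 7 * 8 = -12600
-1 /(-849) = 0.00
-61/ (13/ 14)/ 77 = -122/ 143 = -0.85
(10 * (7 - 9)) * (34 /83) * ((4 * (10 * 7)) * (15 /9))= -952000 /249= -3823.29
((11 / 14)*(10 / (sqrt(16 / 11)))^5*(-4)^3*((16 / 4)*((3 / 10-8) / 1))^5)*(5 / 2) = 41174053862480*sqrt(11) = 136558887759729.67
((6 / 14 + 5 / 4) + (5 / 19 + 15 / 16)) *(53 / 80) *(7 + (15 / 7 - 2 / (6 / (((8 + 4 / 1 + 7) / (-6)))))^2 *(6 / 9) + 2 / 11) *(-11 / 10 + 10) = 1927335431009 / 8108190720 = 237.70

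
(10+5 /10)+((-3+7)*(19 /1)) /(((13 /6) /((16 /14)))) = 9207 /182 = 50.59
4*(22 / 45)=88 / 45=1.96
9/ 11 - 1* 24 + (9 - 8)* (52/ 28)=-1642/ 77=-21.32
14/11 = 1.27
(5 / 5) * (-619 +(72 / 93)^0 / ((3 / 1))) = -1856 / 3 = -618.67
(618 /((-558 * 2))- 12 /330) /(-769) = 6037 /7866870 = 0.00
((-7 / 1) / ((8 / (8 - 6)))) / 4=-7 / 16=-0.44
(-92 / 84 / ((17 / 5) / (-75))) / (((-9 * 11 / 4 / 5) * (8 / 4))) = -28750 / 11781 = -2.44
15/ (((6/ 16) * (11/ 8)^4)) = 163840/ 14641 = 11.19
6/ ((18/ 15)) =5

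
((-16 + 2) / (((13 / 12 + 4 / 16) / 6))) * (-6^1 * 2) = 756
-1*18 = -18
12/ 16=3/ 4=0.75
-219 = -219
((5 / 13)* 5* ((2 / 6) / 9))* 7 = 175 / 351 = 0.50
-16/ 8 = -2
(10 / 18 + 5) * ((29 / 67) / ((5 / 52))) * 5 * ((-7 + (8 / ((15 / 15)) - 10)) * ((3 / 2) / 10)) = -168.81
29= 29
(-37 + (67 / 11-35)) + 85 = 210 / 11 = 19.09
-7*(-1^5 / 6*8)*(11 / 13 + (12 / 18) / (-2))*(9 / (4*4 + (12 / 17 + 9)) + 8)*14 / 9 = 28608160 / 460161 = 62.17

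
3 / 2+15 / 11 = 63 / 22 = 2.86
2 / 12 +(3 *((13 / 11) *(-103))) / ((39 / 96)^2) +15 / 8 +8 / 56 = -53105407 / 24024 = -2210.51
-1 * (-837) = 837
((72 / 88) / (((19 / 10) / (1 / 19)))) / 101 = 90 / 401071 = 0.00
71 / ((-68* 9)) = -71 / 612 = -0.12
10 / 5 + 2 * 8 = 18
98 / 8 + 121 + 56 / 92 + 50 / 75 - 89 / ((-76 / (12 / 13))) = 9244555 / 68172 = 135.61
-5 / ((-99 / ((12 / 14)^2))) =20 / 539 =0.04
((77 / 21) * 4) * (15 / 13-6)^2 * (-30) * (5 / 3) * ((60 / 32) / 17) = -5457375 / 2873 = -1899.54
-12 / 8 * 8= -12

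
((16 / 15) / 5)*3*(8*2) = 256 / 25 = 10.24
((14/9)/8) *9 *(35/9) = 245/36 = 6.81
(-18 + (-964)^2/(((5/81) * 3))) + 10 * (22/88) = 50181829/10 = 5018182.90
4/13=0.31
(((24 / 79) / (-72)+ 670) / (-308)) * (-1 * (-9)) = -476367 / 24332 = -19.58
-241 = -241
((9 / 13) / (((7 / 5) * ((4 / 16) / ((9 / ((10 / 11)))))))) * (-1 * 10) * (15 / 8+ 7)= -316305 / 182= -1737.94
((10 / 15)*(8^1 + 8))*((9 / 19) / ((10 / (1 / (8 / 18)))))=108 / 95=1.14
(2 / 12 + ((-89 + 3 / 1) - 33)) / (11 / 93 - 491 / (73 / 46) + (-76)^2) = -1613519 / 74227138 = -0.02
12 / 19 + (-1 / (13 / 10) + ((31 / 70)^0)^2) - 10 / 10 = -0.14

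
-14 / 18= -7 / 9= -0.78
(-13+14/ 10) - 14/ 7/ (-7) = -11.31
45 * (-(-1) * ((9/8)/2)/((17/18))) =3645/136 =26.80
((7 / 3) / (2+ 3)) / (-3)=-7 / 45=-0.16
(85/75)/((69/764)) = 12988/1035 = 12.55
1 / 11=0.09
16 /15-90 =-1334 /15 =-88.93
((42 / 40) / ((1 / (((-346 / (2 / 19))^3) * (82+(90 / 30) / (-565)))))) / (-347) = 34550360601818901 / 3921100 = 8811394915.16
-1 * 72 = -72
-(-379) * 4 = 1516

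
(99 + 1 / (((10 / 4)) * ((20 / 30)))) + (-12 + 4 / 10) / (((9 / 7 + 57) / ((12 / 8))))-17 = 11193 / 136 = 82.30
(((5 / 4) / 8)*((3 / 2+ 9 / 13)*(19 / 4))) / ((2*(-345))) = -361 / 153088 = -0.00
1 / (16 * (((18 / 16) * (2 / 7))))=7 / 36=0.19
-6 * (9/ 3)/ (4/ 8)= -36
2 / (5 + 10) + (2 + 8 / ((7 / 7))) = 152 / 15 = 10.13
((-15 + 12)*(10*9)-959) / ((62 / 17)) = -20893 / 62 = -336.98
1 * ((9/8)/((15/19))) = 57/40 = 1.42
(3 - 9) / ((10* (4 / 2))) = -3 / 10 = -0.30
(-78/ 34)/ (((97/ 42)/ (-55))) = 90090/ 1649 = 54.63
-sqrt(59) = -7.68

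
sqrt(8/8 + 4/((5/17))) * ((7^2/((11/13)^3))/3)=107653 * sqrt(365)/19965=103.02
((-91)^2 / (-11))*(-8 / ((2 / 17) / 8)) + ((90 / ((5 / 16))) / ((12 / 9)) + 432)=4511992 / 11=410181.09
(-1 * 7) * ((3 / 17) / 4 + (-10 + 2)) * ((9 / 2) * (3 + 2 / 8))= 443079 / 544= 814.48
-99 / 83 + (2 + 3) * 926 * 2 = 9258.81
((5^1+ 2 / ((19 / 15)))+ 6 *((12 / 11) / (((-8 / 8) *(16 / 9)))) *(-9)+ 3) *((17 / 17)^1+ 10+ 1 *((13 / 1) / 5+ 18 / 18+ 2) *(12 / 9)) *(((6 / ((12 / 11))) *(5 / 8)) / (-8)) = -338.94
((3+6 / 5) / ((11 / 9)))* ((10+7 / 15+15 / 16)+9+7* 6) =943551 / 4400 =214.44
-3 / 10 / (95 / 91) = -273 / 950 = -0.29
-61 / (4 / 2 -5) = 20.33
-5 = -5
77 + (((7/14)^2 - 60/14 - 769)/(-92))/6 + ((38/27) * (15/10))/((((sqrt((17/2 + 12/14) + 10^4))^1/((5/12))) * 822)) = 95 * sqrt(1961834)/12440269656 + 403919/5152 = 78.40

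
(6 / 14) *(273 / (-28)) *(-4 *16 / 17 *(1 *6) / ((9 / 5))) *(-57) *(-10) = 3556800 / 119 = 29889.08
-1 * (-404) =404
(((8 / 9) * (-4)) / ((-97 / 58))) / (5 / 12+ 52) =7424 / 183039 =0.04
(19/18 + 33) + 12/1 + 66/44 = 428/9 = 47.56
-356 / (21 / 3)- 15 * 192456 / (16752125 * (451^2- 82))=-26945445067364 / 529826158225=-50.86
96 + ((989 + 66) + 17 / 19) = 21886 / 19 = 1151.89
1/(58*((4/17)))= 17/232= 0.07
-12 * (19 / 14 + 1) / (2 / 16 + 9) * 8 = -12672 / 511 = -24.80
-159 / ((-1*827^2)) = 159 / 683929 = 0.00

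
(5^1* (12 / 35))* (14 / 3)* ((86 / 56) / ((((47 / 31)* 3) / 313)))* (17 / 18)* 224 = 226972576 / 1269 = 178859.40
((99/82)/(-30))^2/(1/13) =14157/672400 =0.02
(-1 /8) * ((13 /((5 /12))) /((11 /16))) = -312 /55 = -5.67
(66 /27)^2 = 484 /81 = 5.98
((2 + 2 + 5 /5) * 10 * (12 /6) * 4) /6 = 200 /3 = 66.67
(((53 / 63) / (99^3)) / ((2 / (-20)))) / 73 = -530 / 4462405101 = -0.00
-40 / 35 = -8 / 7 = -1.14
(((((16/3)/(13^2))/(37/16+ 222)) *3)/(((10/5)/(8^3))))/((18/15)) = 163840/1819623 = 0.09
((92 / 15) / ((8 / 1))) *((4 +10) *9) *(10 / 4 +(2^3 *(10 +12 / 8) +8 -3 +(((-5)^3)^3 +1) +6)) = -1886615871 / 10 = -188661587.10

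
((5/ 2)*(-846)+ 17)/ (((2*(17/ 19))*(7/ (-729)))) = 14529699/ 119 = 122098.31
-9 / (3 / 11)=-33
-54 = -54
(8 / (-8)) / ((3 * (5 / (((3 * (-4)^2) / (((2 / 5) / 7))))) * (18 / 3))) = -28 / 3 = -9.33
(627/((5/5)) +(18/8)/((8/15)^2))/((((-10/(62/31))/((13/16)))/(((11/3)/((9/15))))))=-7747597/12288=-630.50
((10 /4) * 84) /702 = 35 /117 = 0.30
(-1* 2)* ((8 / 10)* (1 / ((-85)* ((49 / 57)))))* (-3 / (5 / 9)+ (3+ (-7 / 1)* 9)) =-1.43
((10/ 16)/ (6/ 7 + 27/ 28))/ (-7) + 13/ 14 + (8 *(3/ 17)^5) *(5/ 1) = 26429714/ 29816997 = 0.89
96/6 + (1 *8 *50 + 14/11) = 4590/11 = 417.27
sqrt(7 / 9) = sqrt(7) / 3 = 0.88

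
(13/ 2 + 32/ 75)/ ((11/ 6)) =1039/ 275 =3.78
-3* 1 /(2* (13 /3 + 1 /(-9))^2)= -243 /2888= -0.08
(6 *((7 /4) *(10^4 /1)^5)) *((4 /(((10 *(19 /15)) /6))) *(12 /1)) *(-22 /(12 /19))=-831600000000000000000000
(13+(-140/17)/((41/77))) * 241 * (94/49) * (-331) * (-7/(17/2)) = -25779753612/82943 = -310812.89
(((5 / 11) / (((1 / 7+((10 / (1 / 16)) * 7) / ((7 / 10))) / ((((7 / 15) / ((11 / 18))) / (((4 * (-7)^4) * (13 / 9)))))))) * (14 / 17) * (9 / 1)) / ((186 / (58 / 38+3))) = 3483 / 1234945454743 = 0.00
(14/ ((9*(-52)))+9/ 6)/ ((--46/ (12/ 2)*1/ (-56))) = -9632/ 897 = -10.74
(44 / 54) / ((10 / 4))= 44 / 135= 0.33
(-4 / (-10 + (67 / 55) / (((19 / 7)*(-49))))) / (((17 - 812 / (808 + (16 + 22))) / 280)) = 693110880 / 99355469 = 6.98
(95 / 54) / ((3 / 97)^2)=893855 / 486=1839.21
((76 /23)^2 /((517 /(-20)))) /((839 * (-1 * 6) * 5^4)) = 11552 /86047735125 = 0.00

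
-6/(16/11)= -33/8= -4.12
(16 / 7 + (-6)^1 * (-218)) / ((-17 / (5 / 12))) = -11465 / 357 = -32.11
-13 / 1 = -13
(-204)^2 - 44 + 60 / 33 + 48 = 457840 / 11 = 41621.82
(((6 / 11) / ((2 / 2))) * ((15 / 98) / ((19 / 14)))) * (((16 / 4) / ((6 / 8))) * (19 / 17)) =0.37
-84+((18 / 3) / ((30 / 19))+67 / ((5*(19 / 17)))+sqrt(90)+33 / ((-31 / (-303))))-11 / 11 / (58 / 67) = 3*sqrt(10)+8649227 / 34162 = 262.67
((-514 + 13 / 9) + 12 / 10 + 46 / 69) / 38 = -22981 / 1710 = -13.44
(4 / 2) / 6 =0.33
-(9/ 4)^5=-57.67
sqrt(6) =2.45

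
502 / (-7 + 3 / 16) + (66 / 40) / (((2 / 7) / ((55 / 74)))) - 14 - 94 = -11446999 / 64528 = -177.40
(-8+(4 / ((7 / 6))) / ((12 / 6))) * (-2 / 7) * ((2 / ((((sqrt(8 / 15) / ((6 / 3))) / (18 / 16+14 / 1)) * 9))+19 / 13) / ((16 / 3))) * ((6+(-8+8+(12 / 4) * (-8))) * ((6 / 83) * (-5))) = 169290 / 52871+59895 * sqrt(30) / 16268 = 23.37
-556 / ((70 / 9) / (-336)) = 120096 / 5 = 24019.20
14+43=57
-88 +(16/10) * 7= -384/5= -76.80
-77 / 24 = -3.21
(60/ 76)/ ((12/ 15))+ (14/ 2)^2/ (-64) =269/ 1216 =0.22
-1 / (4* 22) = -1 / 88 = -0.01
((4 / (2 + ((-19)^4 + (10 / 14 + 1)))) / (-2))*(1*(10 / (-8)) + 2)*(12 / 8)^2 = -0.00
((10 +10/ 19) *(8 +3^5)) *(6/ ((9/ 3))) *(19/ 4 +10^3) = 100876900/ 19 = 5309310.53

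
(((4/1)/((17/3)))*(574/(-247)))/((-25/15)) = 20664/20995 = 0.98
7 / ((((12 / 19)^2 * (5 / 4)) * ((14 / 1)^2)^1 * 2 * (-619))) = -361 / 6239520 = -0.00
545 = 545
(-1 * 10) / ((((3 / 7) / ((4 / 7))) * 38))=-20 / 57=-0.35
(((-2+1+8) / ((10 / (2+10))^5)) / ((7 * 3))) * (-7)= -18144 / 3125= -5.81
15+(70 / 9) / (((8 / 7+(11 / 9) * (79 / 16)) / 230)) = 382345 / 1447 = 264.23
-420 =-420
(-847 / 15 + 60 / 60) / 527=-832 / 7905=-0.11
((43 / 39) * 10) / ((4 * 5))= 0.55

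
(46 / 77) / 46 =1 / 77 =0.01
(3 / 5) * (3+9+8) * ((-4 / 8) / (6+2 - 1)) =-6 / 7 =-0.86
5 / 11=0.45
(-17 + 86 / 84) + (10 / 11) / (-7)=-16.11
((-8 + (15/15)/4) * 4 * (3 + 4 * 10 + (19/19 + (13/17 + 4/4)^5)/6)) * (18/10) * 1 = -36459995559/14198570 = -2567.86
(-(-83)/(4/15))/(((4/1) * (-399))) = -415/2128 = -0.20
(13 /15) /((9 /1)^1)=13 /135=0.10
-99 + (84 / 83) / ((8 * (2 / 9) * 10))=-328491 / 3320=-98.94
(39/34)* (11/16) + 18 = 10221/544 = 18.79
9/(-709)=-9/709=-0.01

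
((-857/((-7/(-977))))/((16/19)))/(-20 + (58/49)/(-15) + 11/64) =6681566220/936427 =7135.17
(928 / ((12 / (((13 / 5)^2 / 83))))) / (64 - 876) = -338 / 43575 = -0.01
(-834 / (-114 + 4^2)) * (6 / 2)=1251 / 49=25.53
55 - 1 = 54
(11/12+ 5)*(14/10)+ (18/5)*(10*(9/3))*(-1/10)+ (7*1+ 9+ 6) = 1169/60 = 19.48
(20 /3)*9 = 60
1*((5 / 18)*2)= 5 / 9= 0.56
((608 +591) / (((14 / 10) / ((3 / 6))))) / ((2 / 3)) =17985 / 28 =642.32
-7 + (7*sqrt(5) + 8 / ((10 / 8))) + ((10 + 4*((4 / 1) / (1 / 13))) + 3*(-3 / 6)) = 7*sqrt(5) + 2159 / 10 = 231.55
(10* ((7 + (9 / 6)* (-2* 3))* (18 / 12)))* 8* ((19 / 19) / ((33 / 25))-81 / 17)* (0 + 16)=2877440 / 187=15387.38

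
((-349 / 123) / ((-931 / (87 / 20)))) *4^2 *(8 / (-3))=-323872 / 572565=-0.57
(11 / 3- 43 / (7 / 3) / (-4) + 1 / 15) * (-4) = -3503 / 105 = -33.36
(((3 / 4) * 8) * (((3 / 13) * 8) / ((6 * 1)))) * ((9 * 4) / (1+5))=144 / 13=11.08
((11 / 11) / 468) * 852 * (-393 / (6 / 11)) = -102311 / 78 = -1311.68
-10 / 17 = -0.59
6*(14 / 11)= 84 / 11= 7.64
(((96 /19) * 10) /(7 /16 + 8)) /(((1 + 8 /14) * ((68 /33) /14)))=25088 /969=25.89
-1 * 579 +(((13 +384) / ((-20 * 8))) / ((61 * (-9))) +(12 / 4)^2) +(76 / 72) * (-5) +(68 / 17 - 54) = -6102667 / 9760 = -625.27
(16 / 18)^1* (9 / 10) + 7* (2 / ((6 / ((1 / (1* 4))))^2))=1187 / 1440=0.82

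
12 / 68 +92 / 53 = 1723 / 901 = 1.91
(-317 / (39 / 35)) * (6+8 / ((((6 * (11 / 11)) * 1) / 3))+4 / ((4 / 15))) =-277375 / 39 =-7112.18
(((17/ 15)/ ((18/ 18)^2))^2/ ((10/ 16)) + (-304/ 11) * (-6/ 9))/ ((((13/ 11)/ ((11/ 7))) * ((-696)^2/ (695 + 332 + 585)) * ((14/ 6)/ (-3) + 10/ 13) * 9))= -140433007/ 119211750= -1.18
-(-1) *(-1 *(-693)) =693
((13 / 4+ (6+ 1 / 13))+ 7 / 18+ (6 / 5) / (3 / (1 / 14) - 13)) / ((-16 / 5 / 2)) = -662123 / 108576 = -6.10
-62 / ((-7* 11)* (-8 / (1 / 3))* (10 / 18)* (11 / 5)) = -93 / 3388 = -0.03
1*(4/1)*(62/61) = 248/61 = 4.07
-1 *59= -59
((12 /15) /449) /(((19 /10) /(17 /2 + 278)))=2292 /8531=0.27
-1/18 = -0.06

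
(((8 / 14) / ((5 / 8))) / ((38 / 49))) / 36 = 28 / 855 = 0.03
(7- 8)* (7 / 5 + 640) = -3207 / 5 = -641.40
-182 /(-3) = 182 /3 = 60.67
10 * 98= 980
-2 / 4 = -1 / 2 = -0.50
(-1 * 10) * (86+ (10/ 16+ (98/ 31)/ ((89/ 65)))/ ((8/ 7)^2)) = -623286415/ 706304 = -882.46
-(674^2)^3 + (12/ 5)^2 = -2343685795518414256/ 25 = -93747431820736570.24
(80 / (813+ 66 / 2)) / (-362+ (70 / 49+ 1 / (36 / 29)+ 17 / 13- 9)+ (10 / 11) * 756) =0.00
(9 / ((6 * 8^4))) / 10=3 / 81920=0.00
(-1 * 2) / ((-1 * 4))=1 / 2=0.50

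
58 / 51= 1.14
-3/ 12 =-1/ 4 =-0.25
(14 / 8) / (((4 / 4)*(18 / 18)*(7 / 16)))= 4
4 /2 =2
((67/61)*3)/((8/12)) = 603/122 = 4.94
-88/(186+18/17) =-374/795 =-0.47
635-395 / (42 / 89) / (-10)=60371 / 84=718.70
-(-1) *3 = 3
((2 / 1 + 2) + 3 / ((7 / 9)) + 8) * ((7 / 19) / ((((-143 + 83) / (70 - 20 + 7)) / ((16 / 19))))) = -444 / 95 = -4.67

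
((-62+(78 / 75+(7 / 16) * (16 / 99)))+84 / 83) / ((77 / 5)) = -12300283 / 3163545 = -3.89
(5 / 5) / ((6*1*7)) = 1 / 42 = 0.02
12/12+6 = 7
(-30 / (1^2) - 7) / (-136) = 37 / 136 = 0.27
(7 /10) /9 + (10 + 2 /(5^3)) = 10.09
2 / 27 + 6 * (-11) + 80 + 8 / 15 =1972 / 135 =14.61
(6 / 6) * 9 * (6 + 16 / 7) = 522 / 7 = 74.57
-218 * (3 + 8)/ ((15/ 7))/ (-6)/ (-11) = -763/ 45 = -16.96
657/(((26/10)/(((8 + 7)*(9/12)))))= 147825/52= 2842.79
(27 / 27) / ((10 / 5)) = 1 / 2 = 0.50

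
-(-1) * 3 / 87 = 1 / 29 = 0.03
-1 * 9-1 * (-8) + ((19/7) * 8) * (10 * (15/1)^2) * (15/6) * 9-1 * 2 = 7694979/7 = 1099282.71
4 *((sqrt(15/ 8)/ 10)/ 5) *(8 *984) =3936 *sqrt(30)/ 25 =862.33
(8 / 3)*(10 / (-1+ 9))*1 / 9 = 10 / 27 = 0.37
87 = 87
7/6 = 1.17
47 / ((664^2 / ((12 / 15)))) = 47 / 551120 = 0.00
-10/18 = -5/9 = -0.56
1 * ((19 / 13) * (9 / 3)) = 57 / 13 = 4.38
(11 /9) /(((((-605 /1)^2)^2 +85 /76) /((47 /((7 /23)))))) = 903716 /641468951397855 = 0.00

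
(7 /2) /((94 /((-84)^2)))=12348 /47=262.72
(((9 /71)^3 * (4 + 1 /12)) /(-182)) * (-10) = 8505 /18611372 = 0.00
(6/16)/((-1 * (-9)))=0.04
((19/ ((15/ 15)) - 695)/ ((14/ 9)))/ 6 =-507/ 7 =-72.43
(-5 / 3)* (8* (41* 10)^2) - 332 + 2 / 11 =-73974950 / 33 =-2241665.15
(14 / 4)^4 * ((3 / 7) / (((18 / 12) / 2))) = 343 / 4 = 85.75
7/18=0.39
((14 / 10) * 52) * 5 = 364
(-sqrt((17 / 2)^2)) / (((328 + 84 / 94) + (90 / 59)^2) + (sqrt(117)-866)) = 1365129772899 * sqrt(13) / 15304018943684726 + 121673895031408 / 7652009471842363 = 0.02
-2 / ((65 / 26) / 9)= -36 / 5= -7.20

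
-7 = -7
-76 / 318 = -0.24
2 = 2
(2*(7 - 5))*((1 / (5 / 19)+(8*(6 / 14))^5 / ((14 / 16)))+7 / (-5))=1279666992 / 588245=2175.40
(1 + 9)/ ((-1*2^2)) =-5/ 2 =-2.50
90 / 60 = 3 / 2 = 1.50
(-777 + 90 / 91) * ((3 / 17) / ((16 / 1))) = -211851 / 24752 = -8.56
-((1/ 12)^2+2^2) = -577/ 144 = -4.01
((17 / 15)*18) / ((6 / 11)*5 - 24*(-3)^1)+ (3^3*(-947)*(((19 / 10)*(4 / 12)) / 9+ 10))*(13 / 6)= -4585882189 / 8220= -557893.21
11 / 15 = 0.73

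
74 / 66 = 37 / 33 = 1.12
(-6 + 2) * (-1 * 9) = 36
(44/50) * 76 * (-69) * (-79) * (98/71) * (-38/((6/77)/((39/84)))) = -202230624596/1775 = -113932746.25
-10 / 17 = -0.59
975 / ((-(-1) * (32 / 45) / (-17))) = -745875 / 32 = -23308.59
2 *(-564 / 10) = -564 / 5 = -112.80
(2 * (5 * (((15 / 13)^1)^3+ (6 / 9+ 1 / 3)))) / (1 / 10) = 557200 / 2197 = 253.62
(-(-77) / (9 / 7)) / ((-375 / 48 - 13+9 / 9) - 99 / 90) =-2.86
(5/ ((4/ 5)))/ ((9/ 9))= 25/ 4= 6.25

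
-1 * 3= -3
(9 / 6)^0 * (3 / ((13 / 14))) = 42 / 13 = 3.23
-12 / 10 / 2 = -3 / 5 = -0.60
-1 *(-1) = 1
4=4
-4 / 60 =-1 / 15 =-0.07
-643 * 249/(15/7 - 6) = 373583/9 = 41509.22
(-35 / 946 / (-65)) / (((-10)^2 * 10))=0.00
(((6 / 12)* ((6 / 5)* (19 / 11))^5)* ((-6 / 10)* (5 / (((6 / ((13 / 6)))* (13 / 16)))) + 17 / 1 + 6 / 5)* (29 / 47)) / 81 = 26424928528 / 10751984375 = 2.46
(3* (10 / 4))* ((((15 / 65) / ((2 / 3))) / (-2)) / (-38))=135 / 3952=0.03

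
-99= -99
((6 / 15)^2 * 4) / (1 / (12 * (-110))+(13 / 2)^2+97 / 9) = 12672 / 1049935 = 0.01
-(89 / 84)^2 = -7921 / 7056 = -1.12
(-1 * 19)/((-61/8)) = 152/61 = 2.49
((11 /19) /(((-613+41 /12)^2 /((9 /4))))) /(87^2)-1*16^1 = -1243671136364 /77729446025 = -16.00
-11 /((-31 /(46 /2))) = 253 /31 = 8.16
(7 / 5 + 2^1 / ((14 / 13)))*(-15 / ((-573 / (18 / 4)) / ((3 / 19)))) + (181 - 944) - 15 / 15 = -1021387 / 1337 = -763.94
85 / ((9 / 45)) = 425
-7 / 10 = -0.70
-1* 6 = -6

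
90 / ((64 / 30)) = 675 / 16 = 42.19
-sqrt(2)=-1.41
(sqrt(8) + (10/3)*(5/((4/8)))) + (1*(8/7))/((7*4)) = 2*sqrt(2) + 4906/147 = 36.20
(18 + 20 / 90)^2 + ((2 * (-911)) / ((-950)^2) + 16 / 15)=12175734209 / 36551250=333.11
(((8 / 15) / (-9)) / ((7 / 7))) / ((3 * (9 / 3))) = -0.01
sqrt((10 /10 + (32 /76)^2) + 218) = sqrt(79123) /19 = 14.80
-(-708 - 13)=721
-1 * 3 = -3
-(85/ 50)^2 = -289/ 100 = -2.89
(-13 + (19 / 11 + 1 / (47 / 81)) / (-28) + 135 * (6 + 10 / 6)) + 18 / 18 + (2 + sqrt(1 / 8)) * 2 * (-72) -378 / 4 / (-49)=5332997 / 7238 -36 * sqrt(2)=685.89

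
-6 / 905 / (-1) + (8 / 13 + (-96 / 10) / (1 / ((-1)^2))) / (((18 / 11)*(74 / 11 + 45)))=-5995654 / 60248565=-0.10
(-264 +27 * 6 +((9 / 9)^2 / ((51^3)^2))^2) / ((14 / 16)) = -252657545010507075130408 / 2167405410629349909207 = -116.57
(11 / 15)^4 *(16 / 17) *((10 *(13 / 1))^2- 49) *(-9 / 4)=-328953988 / 31875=-10320.13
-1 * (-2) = 2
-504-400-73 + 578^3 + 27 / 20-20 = 193099556.35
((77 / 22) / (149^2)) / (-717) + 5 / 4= 79590571 / 63672468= 1.25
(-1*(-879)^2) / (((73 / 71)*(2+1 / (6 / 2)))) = -164572533 / 511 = -322059.75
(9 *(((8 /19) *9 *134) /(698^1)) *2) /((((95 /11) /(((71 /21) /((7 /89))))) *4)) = 502967124 /30867305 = 16.29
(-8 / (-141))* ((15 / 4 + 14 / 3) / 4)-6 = -4975 / 846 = -5.88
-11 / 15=-0.73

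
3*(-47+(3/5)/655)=-461766/3275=-141.00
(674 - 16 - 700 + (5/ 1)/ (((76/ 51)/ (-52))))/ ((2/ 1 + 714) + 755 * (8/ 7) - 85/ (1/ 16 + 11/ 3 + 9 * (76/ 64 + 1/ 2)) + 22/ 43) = -0.14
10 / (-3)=-10 / 3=-3.33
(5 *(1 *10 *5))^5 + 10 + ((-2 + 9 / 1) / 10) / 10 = 97656250001007 / 100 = 976562500010.07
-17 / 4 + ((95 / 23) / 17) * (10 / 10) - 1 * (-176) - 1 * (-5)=276817 / 1564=176.99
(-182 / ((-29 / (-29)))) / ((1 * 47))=-182 / 47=-3.87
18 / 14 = 9 / 7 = 1.29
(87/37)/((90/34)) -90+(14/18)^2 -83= -2570029/14985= -171.51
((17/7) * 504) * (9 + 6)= 18360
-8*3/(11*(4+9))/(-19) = 0.01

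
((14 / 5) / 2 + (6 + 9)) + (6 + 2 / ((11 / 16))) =1392 / 55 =25.31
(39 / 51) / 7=13 / 119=0.11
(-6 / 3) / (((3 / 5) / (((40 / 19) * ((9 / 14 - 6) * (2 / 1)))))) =10000 / 133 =75.19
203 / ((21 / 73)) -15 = 2072 / 3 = 690.67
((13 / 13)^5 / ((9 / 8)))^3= 0.70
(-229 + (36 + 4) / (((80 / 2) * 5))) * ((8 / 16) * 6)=-686.40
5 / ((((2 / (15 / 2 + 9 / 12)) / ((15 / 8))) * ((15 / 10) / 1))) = 825 / 32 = 25.78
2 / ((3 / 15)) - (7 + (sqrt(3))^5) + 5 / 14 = 47 / 14 - 9 * sqrt(3) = -12.23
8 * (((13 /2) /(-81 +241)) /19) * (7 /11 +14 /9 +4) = 7969 /75240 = 0.11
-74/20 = -37/10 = -3.70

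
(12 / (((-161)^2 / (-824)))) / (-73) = 0.01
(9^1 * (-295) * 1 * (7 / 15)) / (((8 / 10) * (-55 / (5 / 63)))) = 295 / 132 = 2.23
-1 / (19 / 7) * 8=-56 / 19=-2.95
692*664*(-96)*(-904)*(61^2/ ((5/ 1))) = 148379364728832/ 5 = 29675872945766.40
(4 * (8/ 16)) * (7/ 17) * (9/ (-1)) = -126/ 17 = -7.41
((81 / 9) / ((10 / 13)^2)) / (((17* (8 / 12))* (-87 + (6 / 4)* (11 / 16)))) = -6084 / 389725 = -0.02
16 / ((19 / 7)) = 112 / 19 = 5.89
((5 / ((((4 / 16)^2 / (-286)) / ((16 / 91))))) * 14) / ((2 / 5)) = -140800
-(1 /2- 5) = 9 /2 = 4.50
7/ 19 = 0.37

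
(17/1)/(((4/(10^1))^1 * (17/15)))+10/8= 155/4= 38.75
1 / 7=0.14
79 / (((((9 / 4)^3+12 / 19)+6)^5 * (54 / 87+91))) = 6091061210818543616 / 13430708687997082418596875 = 0.00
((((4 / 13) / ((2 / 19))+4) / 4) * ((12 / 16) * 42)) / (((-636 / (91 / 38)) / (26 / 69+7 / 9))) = -175665 / 741152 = -0.24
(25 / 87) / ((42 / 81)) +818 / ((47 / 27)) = 8977491 / 19082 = 470.47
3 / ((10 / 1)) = 0.30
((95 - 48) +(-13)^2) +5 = 221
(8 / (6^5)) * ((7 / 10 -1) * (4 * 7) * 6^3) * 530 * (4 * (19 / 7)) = -32224 / 3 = -10741.33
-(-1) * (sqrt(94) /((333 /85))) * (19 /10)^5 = 42093683 * sqrt(94) /6660000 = 61.28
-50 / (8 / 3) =-75 / 4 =-18.75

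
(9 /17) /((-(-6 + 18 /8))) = 0.14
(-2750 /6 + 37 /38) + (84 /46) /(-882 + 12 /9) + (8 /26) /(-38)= -457.37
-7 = -7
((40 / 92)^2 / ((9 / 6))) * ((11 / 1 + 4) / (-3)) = -1000 / 1587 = -0.63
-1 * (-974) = 974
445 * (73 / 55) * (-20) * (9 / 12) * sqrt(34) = -97455 * sqrt(34) / 11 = -51659.58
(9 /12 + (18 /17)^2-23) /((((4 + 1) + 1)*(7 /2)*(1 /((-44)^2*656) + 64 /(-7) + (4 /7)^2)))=54285246400 /475676830221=0.11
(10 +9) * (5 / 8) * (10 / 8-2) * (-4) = 285 / 8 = 35.62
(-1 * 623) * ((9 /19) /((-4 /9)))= 50463 /76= 663.99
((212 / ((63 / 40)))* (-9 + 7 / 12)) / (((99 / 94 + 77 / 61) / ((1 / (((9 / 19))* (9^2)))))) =-23327517520 / 1829318337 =-12.75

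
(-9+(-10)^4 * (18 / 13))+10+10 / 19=13847.68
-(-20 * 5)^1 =100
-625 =-625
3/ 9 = 0.33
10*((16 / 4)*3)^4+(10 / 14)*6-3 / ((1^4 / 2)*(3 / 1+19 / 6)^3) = 207364.26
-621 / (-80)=621 / 80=7.76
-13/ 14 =-0.93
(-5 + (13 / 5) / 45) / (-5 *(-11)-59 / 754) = -838448 / 9317475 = -0.09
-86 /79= -1.09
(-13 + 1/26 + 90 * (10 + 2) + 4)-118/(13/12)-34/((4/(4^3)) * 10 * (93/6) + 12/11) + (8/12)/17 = 2412290065/2515422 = 959.00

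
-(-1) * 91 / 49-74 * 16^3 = -2121715 / 7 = -303102.14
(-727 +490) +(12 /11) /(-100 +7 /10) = -862957 /3641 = -237.01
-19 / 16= -1.19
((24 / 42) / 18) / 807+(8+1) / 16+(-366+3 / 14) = -297092983 / 813456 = -365.22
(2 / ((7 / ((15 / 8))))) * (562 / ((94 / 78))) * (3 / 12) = 164385 / 2632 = 62.46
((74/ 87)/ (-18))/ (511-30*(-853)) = -37/ 20437083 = -0.00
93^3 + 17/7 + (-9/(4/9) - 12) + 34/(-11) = 804324.09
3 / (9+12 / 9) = 9 / 31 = 0.29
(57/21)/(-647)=-19/4529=-0.00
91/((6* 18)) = 91/108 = 0.84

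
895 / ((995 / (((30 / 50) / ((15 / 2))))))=358 / 4975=0.07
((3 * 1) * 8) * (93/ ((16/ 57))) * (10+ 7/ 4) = 93430.12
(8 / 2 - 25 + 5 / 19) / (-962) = 197 / 9139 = 0.02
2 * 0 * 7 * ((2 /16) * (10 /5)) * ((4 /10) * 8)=0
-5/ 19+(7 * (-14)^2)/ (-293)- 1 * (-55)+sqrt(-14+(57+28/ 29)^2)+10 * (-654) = -36129528/ 5567+sqrt(2813987)/ 29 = -6432.10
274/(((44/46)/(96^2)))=29039616/11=2639965.09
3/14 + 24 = 339/14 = 24.21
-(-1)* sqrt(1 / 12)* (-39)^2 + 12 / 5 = 12 / 5 + 507* sqrt(3) / 2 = 441.47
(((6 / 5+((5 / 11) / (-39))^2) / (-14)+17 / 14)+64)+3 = 438845702 / 6441435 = 68.13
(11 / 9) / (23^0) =11 / 9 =1.22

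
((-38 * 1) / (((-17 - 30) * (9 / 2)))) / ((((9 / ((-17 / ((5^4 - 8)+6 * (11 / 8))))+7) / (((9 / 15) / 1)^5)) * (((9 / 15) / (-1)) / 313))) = 14558256 / 647219375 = 0.02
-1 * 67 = -67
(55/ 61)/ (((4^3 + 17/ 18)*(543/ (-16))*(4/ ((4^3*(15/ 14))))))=-633600/ 90348503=-0.01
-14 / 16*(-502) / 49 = 251 / 28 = 8.96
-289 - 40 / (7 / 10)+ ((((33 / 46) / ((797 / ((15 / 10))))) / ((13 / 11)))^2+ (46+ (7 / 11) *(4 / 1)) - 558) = -59860340666071747 / 69963210004688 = -855.60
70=70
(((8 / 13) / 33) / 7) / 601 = 8 / 1804803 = 0.00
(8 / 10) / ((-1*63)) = -4 / 315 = -0.01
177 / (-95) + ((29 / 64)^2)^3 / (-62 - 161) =-2712482974462151 / 1455822114652160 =-1.86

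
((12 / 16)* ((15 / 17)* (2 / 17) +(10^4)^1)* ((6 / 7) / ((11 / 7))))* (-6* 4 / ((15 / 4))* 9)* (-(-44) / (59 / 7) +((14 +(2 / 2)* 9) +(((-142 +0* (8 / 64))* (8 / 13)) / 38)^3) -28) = 55610542393436448 / 19765024721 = 2813583.25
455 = 455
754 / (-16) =-47.12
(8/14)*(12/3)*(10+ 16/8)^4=331776/7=47396.57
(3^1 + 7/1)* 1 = 10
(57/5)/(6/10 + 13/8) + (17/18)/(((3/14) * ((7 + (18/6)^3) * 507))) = 12484991/2436642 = 5.12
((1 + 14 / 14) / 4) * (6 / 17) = 3 / 17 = 0.18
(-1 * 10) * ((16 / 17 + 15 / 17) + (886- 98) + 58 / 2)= -139200 / 17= -8188.24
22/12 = 11/6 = 1.83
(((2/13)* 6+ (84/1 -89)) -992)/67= -12949/871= -14.87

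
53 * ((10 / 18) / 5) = 53 / 9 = 5.89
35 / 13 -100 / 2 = -615 / 13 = -47.31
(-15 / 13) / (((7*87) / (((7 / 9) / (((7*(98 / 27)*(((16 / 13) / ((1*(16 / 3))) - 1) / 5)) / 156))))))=585 / 9947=0.06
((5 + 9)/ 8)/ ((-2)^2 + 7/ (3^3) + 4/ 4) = 0.33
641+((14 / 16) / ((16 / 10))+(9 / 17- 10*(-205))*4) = 9621907 / 1088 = 8843.66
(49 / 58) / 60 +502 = 1747009 / 3480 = 502.01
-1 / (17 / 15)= -15 / 17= -0.88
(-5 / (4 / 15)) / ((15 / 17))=-85 / 4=-21.25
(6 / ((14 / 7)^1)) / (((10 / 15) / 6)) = 27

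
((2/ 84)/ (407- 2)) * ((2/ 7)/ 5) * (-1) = -1/ 297675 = -0.00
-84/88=-21/22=-0.95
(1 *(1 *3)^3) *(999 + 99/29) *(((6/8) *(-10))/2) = -5886675/58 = -101494.40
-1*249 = -249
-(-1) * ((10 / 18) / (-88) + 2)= 1579 / 792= 1.99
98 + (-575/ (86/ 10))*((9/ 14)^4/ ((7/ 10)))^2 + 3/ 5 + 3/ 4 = 370689568637569/ 3886859426240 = 95.37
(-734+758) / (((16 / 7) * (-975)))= -7 / 650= -0.01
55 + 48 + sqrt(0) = 103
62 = 62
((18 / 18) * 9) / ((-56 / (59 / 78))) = -0.12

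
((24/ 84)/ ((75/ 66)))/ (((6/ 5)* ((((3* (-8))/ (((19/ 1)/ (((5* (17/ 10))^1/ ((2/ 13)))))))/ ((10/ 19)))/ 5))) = -110/ 13923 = -0.01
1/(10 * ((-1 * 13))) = -1/130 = -0.01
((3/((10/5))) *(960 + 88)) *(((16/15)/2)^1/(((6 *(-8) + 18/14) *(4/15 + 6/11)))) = -161392/7303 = -22.10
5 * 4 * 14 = 280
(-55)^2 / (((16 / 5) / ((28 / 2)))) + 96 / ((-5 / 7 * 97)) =51343999 / 3880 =13232.99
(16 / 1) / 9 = 16 / 9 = 1.78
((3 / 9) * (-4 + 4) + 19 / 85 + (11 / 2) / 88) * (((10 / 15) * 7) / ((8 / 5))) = 2723 / 3264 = 0.83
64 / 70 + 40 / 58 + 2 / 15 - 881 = -535471 / 609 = -879.26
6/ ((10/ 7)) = 21/ 5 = 4.20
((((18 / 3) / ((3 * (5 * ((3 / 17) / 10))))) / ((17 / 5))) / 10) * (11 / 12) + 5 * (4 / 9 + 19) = 97.83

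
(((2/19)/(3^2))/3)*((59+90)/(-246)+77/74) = 3958/2334663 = 0.00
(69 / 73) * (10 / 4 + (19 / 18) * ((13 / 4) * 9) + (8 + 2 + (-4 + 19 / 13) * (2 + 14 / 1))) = 19803 / 7592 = 2.61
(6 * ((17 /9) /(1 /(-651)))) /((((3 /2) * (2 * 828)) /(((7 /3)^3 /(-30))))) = 1265327 /1006020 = 1.26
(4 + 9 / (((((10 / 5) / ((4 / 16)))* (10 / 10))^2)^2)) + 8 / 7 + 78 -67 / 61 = 143499011 / 1748992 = 82.05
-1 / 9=-0.11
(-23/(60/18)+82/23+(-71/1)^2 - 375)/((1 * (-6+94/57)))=-1071.66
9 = 9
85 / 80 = 17 / 16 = 1.06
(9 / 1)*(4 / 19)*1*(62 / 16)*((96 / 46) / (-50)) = -3348 / 10925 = -0.31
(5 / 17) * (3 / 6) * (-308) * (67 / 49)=-7370 / 119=-61.93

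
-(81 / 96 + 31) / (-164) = 1019 / 5248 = 0.19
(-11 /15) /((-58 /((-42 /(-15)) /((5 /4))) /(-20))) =-1232 /2175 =-0.57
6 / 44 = 3 / 22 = 0.14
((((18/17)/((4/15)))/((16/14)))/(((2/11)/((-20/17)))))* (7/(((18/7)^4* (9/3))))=-32353475/26967168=-1.20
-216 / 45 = -4.80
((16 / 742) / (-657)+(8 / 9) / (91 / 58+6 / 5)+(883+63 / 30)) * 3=23740057987 / 8937390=2656.26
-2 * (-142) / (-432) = -71 / 108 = -0.66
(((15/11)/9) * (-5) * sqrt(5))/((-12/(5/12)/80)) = 625 * sqrt(5)/297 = 4.71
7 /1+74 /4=51 /2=25.50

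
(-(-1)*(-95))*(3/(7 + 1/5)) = -475/12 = -39.58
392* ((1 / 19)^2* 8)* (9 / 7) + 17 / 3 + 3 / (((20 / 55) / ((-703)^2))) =17662608383 / 4332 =4077241.09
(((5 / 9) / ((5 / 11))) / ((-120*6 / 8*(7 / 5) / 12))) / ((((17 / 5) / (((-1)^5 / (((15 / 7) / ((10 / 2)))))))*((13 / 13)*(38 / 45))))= 275 / 2907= 0.09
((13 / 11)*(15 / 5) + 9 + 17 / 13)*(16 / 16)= 1981 / 143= 13.85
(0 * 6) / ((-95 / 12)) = 0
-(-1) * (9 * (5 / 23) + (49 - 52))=-24 / 23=-1.04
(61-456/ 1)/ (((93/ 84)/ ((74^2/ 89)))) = -21951.63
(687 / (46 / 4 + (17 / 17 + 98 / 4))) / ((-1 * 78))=-229 / 962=-0.24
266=266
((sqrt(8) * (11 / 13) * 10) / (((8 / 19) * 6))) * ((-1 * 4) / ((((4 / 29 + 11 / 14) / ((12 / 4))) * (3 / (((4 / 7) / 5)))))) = -48488 * sqrt(2) / 14625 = -4.69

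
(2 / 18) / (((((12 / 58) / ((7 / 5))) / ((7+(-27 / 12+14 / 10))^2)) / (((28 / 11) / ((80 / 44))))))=2388701 / 60000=39.81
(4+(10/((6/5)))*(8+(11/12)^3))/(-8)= -399611/41472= -9.64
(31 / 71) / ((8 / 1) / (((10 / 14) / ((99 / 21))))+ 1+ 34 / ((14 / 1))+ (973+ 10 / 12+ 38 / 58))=188790 / 445671757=0.00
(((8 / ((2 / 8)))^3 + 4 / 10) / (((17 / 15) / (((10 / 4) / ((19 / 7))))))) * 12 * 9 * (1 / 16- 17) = -62938675485 / 1292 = -48714145.11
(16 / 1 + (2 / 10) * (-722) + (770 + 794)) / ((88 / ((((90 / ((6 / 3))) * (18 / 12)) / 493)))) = 96903 / 43384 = 2.23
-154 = -154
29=29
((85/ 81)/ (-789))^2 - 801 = -3271572577856/ 4084360281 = -801.00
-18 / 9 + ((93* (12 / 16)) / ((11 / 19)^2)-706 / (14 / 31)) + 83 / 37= -169850531 / 125356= -1354.95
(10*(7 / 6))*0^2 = 0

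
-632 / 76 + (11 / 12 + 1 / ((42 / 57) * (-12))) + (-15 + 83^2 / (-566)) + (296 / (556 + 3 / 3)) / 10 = -29040992319 / 838596920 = -34.63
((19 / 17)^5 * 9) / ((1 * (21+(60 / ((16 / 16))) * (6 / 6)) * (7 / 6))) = 4952198 / 29816997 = 0.17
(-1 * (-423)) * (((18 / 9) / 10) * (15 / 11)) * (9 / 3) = 3807 / 11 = 346.09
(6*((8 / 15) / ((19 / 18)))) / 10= 0.30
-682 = -682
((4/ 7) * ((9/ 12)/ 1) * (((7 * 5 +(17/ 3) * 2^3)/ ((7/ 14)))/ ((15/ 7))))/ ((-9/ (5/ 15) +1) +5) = -1.53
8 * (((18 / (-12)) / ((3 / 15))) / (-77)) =60 / 77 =0.78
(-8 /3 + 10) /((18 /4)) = 44 /27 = 1.63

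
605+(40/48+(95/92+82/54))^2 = 3803682529/6170256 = 616.45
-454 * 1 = -454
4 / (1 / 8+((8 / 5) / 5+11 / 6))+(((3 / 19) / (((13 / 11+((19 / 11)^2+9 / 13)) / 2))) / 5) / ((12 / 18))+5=746999216 / 110255385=6.78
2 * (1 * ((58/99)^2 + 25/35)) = 145106/68607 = 2.12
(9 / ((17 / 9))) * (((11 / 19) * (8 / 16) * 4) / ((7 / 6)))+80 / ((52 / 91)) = 327232 / 2261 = 144.73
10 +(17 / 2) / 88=1777 / 176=10.10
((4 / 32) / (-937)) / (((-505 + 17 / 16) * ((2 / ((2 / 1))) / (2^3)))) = 0.00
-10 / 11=-0.91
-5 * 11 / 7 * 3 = -165 / 7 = -23.57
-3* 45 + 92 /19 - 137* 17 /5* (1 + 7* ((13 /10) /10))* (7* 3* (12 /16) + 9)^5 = -8262450575.62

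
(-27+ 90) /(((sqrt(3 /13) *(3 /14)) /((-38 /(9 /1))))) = -3724 *sqrt(39) /9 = -2584.04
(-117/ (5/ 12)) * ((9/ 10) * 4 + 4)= -53352/ 25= -2134.08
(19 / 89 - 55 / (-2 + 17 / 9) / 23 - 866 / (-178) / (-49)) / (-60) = -723383 / 2006060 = -0.36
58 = 58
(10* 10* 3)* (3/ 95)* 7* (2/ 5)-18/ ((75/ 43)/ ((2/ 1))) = 2796/ 475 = 5.89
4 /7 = 0.57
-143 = -143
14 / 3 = 4.67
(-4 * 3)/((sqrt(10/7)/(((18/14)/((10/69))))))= -1863 * sqrt(70)/175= -89.07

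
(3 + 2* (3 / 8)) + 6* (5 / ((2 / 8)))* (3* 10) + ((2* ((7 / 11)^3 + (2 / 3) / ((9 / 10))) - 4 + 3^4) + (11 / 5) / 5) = 3683.19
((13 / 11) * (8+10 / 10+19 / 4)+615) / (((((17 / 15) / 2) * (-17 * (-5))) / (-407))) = -3083025 / 578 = -5333.95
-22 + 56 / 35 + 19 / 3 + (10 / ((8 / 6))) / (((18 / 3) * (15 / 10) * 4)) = -1663 / 120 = -13.86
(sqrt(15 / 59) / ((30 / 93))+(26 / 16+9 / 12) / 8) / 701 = 19 / 44864+31 * sqrt(885) / 413590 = 0.00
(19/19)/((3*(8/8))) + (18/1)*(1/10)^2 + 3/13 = 1451/1950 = 0.74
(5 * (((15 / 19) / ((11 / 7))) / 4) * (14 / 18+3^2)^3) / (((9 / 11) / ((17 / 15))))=813.17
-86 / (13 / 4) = -344 / 13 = -26.46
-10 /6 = -5 /3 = -1.67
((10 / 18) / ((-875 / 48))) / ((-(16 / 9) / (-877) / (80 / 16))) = -2631 / 35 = -75.17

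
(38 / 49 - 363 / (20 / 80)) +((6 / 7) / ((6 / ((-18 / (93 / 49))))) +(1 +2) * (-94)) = -2634826 / 1519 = -1734.58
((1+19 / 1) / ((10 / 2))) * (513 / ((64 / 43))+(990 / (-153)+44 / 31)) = 11454725 / 8432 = 1358.48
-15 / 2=-7.50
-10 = -10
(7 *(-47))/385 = -47/55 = -0.85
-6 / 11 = -0.55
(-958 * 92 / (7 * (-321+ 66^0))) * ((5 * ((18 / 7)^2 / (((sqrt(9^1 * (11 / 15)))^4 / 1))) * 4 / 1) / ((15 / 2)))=15.93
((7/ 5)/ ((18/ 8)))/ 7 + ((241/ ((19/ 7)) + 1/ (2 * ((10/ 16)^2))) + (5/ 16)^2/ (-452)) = 44598422149/ 494668800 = 90.16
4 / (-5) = -4 / 5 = -0.80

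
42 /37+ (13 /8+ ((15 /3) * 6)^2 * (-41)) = -10921583 /296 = -36897.24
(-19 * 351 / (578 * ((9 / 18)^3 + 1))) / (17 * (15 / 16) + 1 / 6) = -142272 / 223397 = -0.64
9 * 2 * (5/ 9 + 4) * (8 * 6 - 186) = -11316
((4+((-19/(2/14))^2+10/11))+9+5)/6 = 64929/22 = 2951.32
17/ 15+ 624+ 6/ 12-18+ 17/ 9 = 54857/ 90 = 609.52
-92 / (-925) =92 / 925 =0.10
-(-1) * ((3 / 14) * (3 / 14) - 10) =-9.95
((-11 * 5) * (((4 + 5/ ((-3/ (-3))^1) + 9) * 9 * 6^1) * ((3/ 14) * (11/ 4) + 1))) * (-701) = 833828985/ 14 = 59559213.21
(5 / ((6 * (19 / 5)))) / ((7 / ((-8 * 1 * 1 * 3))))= -100 / 133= -0.75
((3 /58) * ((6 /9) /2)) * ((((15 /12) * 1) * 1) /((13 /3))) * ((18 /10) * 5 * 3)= 405 /3016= 0.13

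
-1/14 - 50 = -701/14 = -50.07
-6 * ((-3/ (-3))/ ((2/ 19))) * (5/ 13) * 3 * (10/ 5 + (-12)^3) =1475730/ 13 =113517.69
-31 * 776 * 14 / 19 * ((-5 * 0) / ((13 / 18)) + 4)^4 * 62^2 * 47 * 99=-1542083348348928 / 19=-81162281492048.84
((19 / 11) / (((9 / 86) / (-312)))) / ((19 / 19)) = -169936 / 33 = -5149.58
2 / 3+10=32 / 3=10.67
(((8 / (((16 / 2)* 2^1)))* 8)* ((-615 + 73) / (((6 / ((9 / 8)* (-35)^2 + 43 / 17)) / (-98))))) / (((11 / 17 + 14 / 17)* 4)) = 2493384551 / 300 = 8311281.84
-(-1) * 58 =58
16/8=2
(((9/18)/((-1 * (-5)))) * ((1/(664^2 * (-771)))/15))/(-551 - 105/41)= 41/1157260469990400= 0.00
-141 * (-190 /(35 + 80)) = 5358 /23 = 232.96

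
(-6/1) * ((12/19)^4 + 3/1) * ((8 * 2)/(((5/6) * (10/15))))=-355707936/651605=-545.90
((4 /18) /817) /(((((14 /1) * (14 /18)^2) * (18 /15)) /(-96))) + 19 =5323669 /280231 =19.00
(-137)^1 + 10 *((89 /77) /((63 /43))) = -626317 /4851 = -129.11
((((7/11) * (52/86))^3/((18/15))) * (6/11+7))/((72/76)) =11883814670/31429673649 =0.38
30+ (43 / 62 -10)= 20.69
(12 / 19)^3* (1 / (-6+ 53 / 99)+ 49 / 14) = 3100896 / 3710719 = 0.84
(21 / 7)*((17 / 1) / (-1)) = -51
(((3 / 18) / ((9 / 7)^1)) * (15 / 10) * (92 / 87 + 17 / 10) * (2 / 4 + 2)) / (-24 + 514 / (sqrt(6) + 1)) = 5323381 / 1482338016 + 4315801 * sqrt(6) / 1482338016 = 0.01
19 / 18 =1.06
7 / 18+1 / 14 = 29 / 63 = 0.46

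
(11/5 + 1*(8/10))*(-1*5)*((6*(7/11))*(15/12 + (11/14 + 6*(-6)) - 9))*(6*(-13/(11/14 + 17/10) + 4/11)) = -252106695/3509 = -71845.74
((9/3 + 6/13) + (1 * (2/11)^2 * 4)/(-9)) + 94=97.45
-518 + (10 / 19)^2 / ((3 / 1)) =-560894 / 1083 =-517.91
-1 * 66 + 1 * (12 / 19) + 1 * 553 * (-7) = -74791 / 19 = -3936.37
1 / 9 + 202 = 1819 / 9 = 202.11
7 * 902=6314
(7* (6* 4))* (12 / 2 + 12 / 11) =13104 / 11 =1191.27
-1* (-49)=49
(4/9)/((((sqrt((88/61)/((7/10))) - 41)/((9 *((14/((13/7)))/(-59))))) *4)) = 392 *sqrt(23485)/549867669+ 1715686/549867669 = 0.00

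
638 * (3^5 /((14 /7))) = 77517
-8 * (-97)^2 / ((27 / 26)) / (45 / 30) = -48322.77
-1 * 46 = -46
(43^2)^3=6321363049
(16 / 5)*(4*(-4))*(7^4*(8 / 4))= -1229312 / 5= -245862.40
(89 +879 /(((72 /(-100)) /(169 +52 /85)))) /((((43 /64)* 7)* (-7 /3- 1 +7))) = -61416224 /5117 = -12002.39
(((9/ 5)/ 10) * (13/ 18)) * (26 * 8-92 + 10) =819/ 50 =16.38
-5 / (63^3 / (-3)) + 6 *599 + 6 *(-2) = 298556123 / 83349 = 3582.00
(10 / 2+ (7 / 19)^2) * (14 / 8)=6489 / 722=8.99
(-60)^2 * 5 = 18000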